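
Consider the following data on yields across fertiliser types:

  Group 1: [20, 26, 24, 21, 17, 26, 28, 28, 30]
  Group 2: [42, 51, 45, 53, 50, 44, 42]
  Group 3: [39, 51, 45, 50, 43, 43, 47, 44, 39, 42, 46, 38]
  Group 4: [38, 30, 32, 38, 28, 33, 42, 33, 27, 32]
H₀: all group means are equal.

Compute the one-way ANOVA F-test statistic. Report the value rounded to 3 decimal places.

Group means [24.44, 46.71, 43.92, 33.30], grand mean 37.026
SSB = Σnᵢ(x̄ᵢ−x̄)² = 2790.306; SSW = ΣΣ(x−x̄ᵢ)² = 664.667
MSB = 2790.306/3 = 930.1021; MSW = 664.667/34 = 19.5490
F = MSB/MSW = 47.5779
df = (3, 34)

test statistic = 47.578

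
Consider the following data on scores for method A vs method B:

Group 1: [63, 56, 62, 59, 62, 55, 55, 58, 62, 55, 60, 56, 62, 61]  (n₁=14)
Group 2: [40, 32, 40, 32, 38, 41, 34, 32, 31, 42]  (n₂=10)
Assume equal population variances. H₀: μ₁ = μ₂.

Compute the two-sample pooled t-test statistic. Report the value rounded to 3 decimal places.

test statistic = 14.972

x̄₁=59.000, s₁=3.088, n₁=14
x̄₂=36.200, s₂=4.392, n₂=10
s_p² = [13·3.088² + 9·4.392²]/22 = 13.5273
SE = √(s_p²·(1/14+1/10)) = 1.5228
t = (59.000−36.200)/1.5228 = 14.9723
df = 22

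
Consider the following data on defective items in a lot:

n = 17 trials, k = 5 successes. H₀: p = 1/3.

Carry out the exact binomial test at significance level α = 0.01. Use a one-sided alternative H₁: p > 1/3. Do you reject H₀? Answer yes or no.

reject H₀: no

Exact binomial: n=17, k=5, p₀=1/3=0.3333
P(X≥5) from Σ C(n,i)·p₀^i·(1−p₀)^(n−i)
p-value (one-sided, H₁ greater) = 0.71860
At α=0.01: p ≥ α → fail to reject H₀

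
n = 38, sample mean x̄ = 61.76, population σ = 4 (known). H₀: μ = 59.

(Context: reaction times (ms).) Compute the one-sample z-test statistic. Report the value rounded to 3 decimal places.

SE = σ/√n = 4/√38 = 0.6489
z = (x̄−μ₀)/SE = (61.76−59)/0.6489 = 4.2534

test statistic = 4.253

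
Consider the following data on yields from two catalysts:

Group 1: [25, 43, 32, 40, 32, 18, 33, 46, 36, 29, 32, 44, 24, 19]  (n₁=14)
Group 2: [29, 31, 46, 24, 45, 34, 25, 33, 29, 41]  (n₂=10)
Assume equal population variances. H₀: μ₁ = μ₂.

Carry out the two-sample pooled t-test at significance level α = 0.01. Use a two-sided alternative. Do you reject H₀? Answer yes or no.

reject H₀: no

x̄₁=32.357, s₁=8.889, n₁=14
x̄₂=33.700, s₂=7.846, n₂=10
s_p² = [13·8.889² + 9·7.846²]/22 = 71.8779
SE = √(s_p²·(1/14+1/10)) = 3.5103
t = (32.357−33.700)/3.5103 = -0.3826
df = 22
p-value (two-sided) = 0.70572
At α=0.01: p ≥ α → fail to reject H₀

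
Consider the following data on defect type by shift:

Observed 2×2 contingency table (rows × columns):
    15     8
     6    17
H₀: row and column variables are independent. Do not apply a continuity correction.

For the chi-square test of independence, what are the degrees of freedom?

degrees of freedom = 1

df = (r−1)(c−1) = (2−1)·(2−1) = 1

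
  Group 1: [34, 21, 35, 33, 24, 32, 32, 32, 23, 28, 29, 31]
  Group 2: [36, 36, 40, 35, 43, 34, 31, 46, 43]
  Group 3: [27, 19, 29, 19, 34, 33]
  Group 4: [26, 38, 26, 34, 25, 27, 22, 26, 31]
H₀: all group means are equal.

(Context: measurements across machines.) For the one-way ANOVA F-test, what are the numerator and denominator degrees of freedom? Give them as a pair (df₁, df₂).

degrees of freedom = [3, 32]

k = 4 groups, N = 36 total
df = (k−1, N−k) = (4−1, 36−4) = (3, 32)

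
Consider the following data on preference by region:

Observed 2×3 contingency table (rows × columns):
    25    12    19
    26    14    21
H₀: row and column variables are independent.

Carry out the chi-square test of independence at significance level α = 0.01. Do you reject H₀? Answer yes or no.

Row totals [56, 61], col totals [51, 26, 40], n=117
χ² = (25−24.41)²/24.41 + (12−12.44)²/12.44 + (19−19.15)²/19.15 + (26−26.59)²/26.59 + (14−13.56)²/13.56 + (21−20.85)²/20.85 = 0.0599
df = 2
p-value (upper-tail) = 0.97050
At α=0.01: p ≥ α → fail to reject H₀

reject H₀: no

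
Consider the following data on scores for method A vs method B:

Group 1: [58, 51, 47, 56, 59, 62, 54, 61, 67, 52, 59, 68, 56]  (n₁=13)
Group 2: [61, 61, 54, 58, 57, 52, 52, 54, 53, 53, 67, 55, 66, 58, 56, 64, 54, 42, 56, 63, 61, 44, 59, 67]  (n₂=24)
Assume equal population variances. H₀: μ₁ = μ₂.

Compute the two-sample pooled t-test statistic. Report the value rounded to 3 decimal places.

test statistic = 0.341

x̄₁=57.692, s₁=6.033, n₁=13
x̄₂=56.958, s₂=6.355, n₂=24
s_p² = [12·6.033² + 23·6.355²]/35 = 39.0208
SE = √(s_p²·(1/13+1/24)) = 2.1512
t = (57.692−56.958)/2.1512 = 0.3412
df = 35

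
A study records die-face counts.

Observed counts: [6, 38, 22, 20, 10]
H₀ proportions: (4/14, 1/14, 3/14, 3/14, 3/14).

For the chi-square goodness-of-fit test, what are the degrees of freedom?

degrees of freedom = 4

df = k − 1 = 5 − 1 = 4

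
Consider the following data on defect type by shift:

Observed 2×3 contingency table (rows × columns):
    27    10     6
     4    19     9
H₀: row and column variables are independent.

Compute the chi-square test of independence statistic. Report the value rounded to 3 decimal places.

test statistic = 19.259

Row totals [43, 32], col totals [31, 29, 15], n=75
χ² = (27−17.77)²/17.77 + (10−16.63)²/16.63 + (6−8.60)²/8.60 + (4−13.23)²/13.23 + (19−12.37)²/12.37 + (9−6.40)²/6.40 = 19.2586
df = 2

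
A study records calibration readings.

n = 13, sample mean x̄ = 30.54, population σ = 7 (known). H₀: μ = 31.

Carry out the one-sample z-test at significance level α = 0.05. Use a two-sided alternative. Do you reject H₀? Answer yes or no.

SE = σ/√n = 7/√13 = 1.9415
z = (x̄−μ₀)/SE = (30.54−31)/1.9415 = -0.2369
p-value (two-sided) = 0.81271
At α=0.05: p ≥ α → fail to reject H₀

reject H₀: no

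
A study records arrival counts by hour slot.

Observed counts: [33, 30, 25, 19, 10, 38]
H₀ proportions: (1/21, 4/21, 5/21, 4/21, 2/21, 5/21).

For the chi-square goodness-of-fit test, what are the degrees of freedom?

degrees of freedom = 5

df = k − 1 = 6 − 1 = 5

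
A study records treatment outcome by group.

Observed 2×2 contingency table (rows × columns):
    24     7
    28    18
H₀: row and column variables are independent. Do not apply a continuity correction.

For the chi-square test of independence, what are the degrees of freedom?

df = (r−1)(c−1) = (2−1)·(2−1) = 1

degrees of freedom = 1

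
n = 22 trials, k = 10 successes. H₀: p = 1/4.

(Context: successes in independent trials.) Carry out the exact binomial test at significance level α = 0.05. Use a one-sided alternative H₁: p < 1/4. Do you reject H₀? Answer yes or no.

Exact binomial: n=22, k=10, p₀=1/4=0.2500
P(X≤10) from Σ C(n,i)·p₀^i·(1−p₀)^(n−i)
p-value (one-sided, H₁ less) = 0.99003
At α=0.05: p ≥ α → fail to reject H₀

reject H₀: no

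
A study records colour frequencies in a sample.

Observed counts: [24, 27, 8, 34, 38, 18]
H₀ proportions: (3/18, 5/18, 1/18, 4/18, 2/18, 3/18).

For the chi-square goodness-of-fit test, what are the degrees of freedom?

df = k − 1 = 6 − 1 = 5

degrees of freedom = 5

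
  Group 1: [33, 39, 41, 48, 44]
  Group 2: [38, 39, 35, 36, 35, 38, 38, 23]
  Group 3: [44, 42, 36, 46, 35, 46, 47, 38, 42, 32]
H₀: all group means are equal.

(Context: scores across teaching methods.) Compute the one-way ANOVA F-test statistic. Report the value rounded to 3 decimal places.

Group means [41.00, 35.25, 40.80], grand mean 38.913
SSB = Σnᵢ(x̄ᵢ−x̄)² = 164.726; SSW = ΣΣ(x−x̄ᵢ)² = 561.100
MSB = 164.726/2 = 82.3630; MSW = 561.100/20 = 28.0550
F = MSB/MSW = 2.9358
df = (2, 20)

test statistic = 2.936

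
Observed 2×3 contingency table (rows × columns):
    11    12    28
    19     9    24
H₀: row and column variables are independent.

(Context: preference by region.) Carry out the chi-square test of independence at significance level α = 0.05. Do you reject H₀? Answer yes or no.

reject H₀: no

Row totals [51, 52], col totals [30, 21, 52], n=103
χ² = (11−14.85)²/14.85 + (12−10.40)²/10.40 + (28−25.75)²/25.75 + (19−15.15)²/15.15 + (9−10.60)²/10.60 + (24−26.25)²/26.25 = 2.8602
df = 2
p-value (upper-tail) = 0.23929
At α=0.05: p ≥ α → fail to reject H₀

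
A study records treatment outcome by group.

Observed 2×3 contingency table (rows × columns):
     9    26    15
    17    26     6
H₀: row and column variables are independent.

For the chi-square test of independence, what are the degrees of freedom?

degrees of freedom = 2

df = (r−1)(c−1) = (2−1)·(3−1) = 2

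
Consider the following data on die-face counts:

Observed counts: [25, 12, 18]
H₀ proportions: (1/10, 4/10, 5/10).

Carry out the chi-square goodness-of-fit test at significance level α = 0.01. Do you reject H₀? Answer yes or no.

n = 55; E_i = n·p_i = [5.50, 22.00, 27.50]
χ² = (25−5.50)²/5.50 + (12−22.00)²/22.00 + (18−27.50)²/27.50 = 76.9636
df = 2
p-value (upper-tail) = 0.00000
At α=0.01: p < α → reject H₀

reject H₀: yes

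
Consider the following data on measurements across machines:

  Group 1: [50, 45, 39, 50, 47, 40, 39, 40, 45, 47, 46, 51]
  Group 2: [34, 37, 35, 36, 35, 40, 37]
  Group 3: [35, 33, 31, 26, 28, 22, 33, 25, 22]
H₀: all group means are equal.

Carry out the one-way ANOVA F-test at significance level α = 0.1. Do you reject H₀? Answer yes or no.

Group means [44.92, 36.29, 28.33], grand mean 37.429
SSB = Σnᵢ(x̄ᵢ−x̄)² = 1426.512; SSW = ΣΣ(x−x̄ᵢ)² = 432.345
MSB = 1426.512/2 = 713.2560; MSW = 432.345/25 = 17.2938
F = MSB/MSW = 41.2434
df = (2, 25)
p-value (upper-tail) = 0.00000
At α=0.1: p < α → reject H₀

reject H₀: yes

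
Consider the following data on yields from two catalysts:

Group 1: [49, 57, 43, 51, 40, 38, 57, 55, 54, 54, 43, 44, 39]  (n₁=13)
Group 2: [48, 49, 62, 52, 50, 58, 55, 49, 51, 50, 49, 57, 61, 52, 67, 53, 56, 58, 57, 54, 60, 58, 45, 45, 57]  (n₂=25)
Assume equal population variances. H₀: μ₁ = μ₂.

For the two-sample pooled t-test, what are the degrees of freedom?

df = n₁ + n₂ − 2 = 13 + 25 − 2 = 36

degrees of freedom = 36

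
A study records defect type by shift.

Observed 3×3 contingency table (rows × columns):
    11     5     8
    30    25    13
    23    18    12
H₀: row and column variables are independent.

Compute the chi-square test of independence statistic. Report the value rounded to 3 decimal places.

Row totals [24, 68, 53], col totals [64, 48, 33], n=145
χ² = (11−10.59)²/10.59 + (5−7.94)²/7.94 + (8−5.46)²/5.46 + (30−30.01)²/30.01 + (25−22.51)²/22.51 + (13−15.48)²/15.48 + (23−23.39)²/23.39 + (18−17.54)²/17.54 + (12−12.06)²/12.06 = 2.9766
df = 4

test statistic = 2.977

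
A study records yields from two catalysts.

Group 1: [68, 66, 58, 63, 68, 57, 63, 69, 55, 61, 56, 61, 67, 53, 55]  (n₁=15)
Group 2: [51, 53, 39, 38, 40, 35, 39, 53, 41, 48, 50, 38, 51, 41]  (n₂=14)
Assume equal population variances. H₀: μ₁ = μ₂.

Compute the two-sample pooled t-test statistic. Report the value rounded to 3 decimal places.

x̄₁=61.333, s₁=5.447, n₁=15
x̄₂=44.071, s₂=6.498, n₂=14
s_p² = [14·5.447² + 13·6.498²]/27 = 35.7134
SE = √(s_p²·(1/15+1/14)) = 2.2208
t = (61.333−44.071)/2.2208 = 7.7729
df = 27

test statistic = 7.773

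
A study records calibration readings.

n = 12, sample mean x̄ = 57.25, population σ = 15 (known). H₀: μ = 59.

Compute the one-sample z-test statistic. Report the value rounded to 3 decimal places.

test statistic = -0.404

SE = σ/√n = 15/√12 = 4.3301
z = (x̄−μ₀)/SE = (57.25−59)/4.3301 = -0.4041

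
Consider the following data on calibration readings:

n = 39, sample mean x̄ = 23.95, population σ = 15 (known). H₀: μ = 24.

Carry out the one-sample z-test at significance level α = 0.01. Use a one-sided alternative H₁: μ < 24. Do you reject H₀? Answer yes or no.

SE = σ/√n = 15/√39 = 2.4019
z = (x̄−μ₀)/SE = (23.95−24)/2.4019 = -0.0208
p-value (one-sided, H₁ less) = 0.49170
At α=0.01: p ≥ α → fail to reject H₀

reject H₀: no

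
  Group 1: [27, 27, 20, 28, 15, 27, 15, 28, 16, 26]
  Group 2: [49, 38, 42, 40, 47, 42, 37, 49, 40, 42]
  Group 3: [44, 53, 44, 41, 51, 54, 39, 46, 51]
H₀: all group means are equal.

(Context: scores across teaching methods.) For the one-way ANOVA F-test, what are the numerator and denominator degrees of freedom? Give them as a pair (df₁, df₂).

k = 3 groups, N = 29 total
df = (k−1, N−k) = (3−1, 29−3) = (2, 26)

degrees of freedom = [2, 26]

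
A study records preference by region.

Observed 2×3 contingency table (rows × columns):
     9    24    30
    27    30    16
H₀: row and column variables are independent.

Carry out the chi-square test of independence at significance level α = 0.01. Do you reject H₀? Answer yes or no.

Row totals [63, 73], col totals [36, 54, 46], n=136
χ² = (9−16.68)²/16.68 + (24−25.01)²/25.01 + (30−21.31)²/21.31 + (27−19.32)²/19.32 + (30−28.99)²/28.99 + (16−24.69)²/24.69 = 13.2640
df = 2
p-value (upper-tail) = 0.00132
At α=0.01: p < α → reject H₀

reject H₀: yes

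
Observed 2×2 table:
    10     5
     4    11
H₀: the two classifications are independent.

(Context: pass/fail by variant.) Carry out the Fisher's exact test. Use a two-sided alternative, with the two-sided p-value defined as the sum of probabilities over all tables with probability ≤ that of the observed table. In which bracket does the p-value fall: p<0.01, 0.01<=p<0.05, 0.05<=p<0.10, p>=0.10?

Margins: r₁=15, r₂=15, c₁=14, c₂=16, n=30
p_obs = C(15,10)·C(15,4)/C(30,14); sum pmf over tables with pmf ≤ p_obs
p-value (two-sided) = 0.06560
→ bracket: 0.05<=p<0.10

p-value bracket: 0.05<=p<0.10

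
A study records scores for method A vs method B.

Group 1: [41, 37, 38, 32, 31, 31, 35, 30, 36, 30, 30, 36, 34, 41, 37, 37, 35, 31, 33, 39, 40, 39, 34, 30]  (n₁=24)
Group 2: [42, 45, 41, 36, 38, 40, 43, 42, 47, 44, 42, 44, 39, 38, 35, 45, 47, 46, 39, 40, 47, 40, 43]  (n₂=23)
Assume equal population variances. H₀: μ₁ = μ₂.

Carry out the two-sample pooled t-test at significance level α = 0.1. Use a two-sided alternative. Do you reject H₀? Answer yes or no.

x̄₁=34.875, s₁=3.699, n₁=24
x̄₂=41.870, s₂=3.481, n₂=23
s_p² = [23·3.699² + 22·3.481²]/45 = 12.9163
SE = √(s_p²·(1/24+1/23)) = 1.0487
t = (34.875−41.870)/1.0487 = -6.6698
df = 45
p-value (two-sided) = 0.00000
At α=0.1: p < α → reject H₀

reject H₀: yes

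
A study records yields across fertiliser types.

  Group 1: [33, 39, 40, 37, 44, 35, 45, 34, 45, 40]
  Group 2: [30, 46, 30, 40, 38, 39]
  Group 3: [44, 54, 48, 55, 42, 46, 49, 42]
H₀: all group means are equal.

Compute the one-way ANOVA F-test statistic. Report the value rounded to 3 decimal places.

Group means [39.20, 37.17, 47.50], grand mean 41.458
SSB = Σnᵢ(x̄ᵢ−x̄)² = 453.525; SSW = ΣΣ(x−x̄ᵢ)² = 548.433
MSB = 453.525/2 = 226.7625; MSW = 548.433/21 = 26.1159
F = MSB/MSW = 8.6829
df = (2, 21)

test statistic = 8.683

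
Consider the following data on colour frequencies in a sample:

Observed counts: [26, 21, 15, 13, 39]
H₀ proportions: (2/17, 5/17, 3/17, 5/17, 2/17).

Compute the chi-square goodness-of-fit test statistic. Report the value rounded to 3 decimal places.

n = 114; E_i = n·p_i = [13.41, 33.53, 20.12, 33.53, 13.41]
χ² = (26−13.41)²/13.41 + (21−33.53)²/33.53 + (15−20.12)²/20.12 + (13−33.53)²/33.53 + (39−13.41)²/13.41 = 79.1886
df = 4

test statistic = 79.189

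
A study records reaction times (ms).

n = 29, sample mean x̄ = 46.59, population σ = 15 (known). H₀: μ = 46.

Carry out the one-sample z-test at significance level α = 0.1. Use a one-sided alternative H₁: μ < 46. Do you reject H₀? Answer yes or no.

SE = σ/√n = 15/√29 = 2.7854
z = (x̄−μ₀)/SE = (46.59−46)/2.7854 = 0.2118
p-value (one-sided, H₁ less) = 0.58387
At α=0.1: p ≥ α → fail to reject H₀

reject H₀: no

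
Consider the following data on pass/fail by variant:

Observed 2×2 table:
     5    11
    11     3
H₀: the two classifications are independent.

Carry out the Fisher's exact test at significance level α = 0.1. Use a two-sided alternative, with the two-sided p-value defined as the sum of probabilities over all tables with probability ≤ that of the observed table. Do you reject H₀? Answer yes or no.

reject H₀: yes

Margins: r₁=16, r₂=14, c₁=16, c₂=14, n=30
p_obs = C(16,5)·C(14,11)/C(30,16); sum pmf over tables with pmf ≤ p_obs
p-value (two-sided) = 0.01361
At α=0.1: p < α → reject H₀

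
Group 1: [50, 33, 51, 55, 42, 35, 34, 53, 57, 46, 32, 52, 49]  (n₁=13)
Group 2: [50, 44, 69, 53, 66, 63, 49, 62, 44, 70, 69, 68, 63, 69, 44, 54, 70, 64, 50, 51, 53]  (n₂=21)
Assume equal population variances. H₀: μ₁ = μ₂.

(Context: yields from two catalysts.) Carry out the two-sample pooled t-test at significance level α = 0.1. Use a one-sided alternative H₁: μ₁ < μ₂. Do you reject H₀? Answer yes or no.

x̄₁=45.308, s₁=9.022, n₁=13
x̄₂=58.333, s₂=9.557, n₂=21
s_p² = [12·9.022² + 20·9.557²]/32 = 87.6074
SE = √(s_p²·(1/13+1/21)) = 3.3032
t = (45.308−58.333)/3.3032 = -3.9434
df = 32
p-value (one-sided, H₁ less) = 0.00021
At α=0.1: p < α → reject H₀

reject H₀: yes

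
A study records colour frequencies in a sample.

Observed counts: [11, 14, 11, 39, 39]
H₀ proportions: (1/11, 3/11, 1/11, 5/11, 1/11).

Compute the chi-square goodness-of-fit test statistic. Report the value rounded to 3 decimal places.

test statistic = 91.771

n = 114; E_i = n·p_i = [10.36, 31.09, 10.36, 51.82, 10.36]
χ² = (11−10.36)²/10.36 + (14−31.09)²/31.09 + (11−10.36)²/10.36 + (39−51.82)²/51.82 + (39−10.36)²/10.36 = 91.7708
df = 4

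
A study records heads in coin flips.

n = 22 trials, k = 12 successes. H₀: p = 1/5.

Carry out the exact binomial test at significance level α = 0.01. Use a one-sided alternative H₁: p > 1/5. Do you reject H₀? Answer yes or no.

reject H₀: yes

Exact binomial: n=22, k=12, p₀=1/5=0.2000
P(X≥12) from Σ C(n,i)·p₀^i·(1−p₀)^(n−i)
p-value (one-sided, H₁ greater) = 0.00035
At α=0.01: p < α → reject H₀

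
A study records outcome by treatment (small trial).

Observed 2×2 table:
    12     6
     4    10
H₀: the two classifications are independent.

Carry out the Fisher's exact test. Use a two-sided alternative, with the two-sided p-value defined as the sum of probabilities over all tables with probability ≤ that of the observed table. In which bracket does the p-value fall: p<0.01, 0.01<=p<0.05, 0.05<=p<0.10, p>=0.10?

Margins: r₁=18, r₂=14, c₁=16, c₂=16, n=32
p_obs = C(18,12)·C(14,4)/C(32,16); sum pmf over tables with pmf ≤ p_obs
p-value (two-sided) = 0.07317
→ bracket: 0.05<=p<0.10

p-value bracket: 0.05<=p<0.10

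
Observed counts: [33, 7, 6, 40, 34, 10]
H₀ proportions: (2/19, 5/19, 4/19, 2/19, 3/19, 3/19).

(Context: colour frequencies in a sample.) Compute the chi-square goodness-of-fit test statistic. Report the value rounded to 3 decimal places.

test statistic = 130.441

n = 130; E_i = n·p_i = [13.68, 34.21, 27.37, 13.68, 20.53, 20.53]
χ² = (33−13.68)²/13.68 + (7−34.21)²/34.21 + (6−27.37)²/27.37 + (40−13.68)²/13.68 + (34−20.53)²/20.53 + (10−20.53)²/20.53 = 130.4413
df = 5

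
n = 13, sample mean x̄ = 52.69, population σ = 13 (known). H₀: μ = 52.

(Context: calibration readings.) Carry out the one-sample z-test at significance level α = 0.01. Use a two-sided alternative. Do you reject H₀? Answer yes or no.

reject H₀: no

SE = σ/√n = 13/√13 = 3.6056
z = (x̄−μ₀)/SE = (52.69−52)/3.6056 = 0.1914
p-value (two-sided) = 0.84823
At α=0.01: p ≥ α → fail to reject H₀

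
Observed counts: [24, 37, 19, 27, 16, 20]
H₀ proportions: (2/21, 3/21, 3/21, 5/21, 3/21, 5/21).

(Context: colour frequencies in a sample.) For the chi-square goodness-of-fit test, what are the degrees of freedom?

df = k − 1 = 6 − 1 = 5

degrees of freedom = 5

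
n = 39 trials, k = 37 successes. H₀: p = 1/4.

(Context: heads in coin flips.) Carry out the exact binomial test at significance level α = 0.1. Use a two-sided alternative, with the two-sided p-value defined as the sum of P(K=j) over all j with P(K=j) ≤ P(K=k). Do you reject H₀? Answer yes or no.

Exact binomial: n=39, k=37, p₀=1/4=0.2500
P(X=j) = C(n,j)·p₀^j·(1−p₀)^(n−j); p = Σ P(X=j) over j with P(X=j) ≤ P(X=37)
p-value (two-sided) = 0.00000
At α=0.1: p < α → reject H₀

reject H₀: yes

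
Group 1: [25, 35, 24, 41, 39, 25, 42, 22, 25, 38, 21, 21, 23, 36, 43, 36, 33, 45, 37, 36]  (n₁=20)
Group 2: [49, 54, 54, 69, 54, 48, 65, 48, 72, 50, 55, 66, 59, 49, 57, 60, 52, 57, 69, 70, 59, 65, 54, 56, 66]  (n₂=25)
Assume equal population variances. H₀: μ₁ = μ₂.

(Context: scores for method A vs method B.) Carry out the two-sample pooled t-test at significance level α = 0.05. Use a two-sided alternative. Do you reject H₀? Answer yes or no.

reject H₀: yes

x̄₁=32.350, s₁=8.177, n₁=20
x̄₂=58.280, s₂=7.508, n₂=25
s_p² = [19·8.177² + 24·7.508²]/43 = 61.0137
SE = √(s_p²·(1/20+1/25)) = 2.3433
t = (32.350−58.280)/2.3433 = -11.0654
df = 43
p-value (two-sided) = 0.00000
At α=0.05: p < α → reject H₀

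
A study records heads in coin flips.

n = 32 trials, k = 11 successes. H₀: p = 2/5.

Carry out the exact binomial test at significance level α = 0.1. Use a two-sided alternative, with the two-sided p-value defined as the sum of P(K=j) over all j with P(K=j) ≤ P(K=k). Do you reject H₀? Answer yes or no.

Exact binomial: n=32, k=11, p₀=2/5=0.4000
P(X=j) = C(n,j)·p₀^j·(1−p₀)^(n−j); p = Σ P(X=j) over j with P(X=j) ≤ P(X=11)
p-value (two-sided) = 0.59092
At α=0.1: p ≥ α → fail to reject H₀

reject H₀: no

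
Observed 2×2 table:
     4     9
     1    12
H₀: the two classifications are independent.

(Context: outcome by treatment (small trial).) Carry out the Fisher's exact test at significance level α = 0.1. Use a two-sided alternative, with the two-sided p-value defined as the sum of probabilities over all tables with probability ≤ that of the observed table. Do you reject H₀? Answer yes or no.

Margins: r₁=13, r₂=13, c₁=5, c₂=21, n=26
p_obs = C(13,4)·C(13,1)/C(26,5); sum pmf over tables with pmf ≤ p_obs
p-value (two-sided) = 0.32174
At α=0.1: p ≥ α → fail to reject H₀

reject H₀: no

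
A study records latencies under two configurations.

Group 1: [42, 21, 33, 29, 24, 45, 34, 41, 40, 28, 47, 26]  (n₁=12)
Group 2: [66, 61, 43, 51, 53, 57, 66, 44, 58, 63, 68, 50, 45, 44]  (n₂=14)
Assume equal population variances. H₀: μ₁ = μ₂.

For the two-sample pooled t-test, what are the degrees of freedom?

degrees of freedom = 24

df = n₁ + n₂ − 2 = 12 + 14 − 2 = 24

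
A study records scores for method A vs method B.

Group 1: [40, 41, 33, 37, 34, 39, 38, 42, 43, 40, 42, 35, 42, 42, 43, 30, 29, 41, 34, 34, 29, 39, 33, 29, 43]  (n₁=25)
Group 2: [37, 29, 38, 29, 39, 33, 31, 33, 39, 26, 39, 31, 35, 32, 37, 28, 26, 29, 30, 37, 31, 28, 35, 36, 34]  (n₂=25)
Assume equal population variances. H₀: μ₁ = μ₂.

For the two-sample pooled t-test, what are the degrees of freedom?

degrees of freedom = 48

df = n₁ + n₂ − 2 = 25 + 25 − 2 = 48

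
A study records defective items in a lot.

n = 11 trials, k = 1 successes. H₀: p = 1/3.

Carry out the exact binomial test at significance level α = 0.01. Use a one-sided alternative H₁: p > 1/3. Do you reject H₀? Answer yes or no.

reject H₀: no

Exact binomial: n=11, k=1, p₀=1/3=0.3333
P(X≥1) from Σ C(n,i)·p₀^i·(1−p₀)^(n−i)
p-value (one-sided, H₁ greater) = 0.98844
At α=0.01: p ≥ α → fail to reject H₀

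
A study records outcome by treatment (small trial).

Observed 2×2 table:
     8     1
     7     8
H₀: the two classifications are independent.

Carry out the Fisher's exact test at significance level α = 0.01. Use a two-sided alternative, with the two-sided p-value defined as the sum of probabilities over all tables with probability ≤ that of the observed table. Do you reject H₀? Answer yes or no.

Margins: r₁=9, r₂=15, c₁=15, c₂=9, n=24
p_obs = C(9,8)·C(15,7)/C(24,15); sum pmf over tables with pmf ≤ p_obs
p-value (two-sided) = 0.08035
At α=0.01: p ≥ α → fail to reject H₀

reject H₀: no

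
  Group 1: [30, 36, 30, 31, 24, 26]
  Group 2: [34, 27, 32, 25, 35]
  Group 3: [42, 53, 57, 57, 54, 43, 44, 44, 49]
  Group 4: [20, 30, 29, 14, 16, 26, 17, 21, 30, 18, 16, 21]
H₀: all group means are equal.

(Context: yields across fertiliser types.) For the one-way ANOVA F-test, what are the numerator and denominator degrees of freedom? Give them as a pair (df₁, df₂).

degrees of freedom = [3, 28]

k = 4 groups, N = 32 total
df = (k−1, N−k) = (4−1, 32−4) = (3, 28)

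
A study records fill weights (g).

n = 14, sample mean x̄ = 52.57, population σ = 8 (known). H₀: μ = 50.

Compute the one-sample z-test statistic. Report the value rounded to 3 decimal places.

test statistic = 1.202

SE = σ/√n = 8/√14 = 2.1381
z = (x̄−μ₀)/SE = (52.57−50)/2.1381 = 1.2020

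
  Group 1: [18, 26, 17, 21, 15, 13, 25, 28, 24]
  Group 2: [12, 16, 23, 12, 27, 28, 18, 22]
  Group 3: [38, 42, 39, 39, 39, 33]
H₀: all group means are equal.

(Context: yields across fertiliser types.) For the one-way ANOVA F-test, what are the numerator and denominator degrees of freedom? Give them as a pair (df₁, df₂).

k = 3 groups, N = 23 total
df = (k−1, N−k) = (3−1, 23−3) = (2, 20)

degrees of freedom = [2, 20]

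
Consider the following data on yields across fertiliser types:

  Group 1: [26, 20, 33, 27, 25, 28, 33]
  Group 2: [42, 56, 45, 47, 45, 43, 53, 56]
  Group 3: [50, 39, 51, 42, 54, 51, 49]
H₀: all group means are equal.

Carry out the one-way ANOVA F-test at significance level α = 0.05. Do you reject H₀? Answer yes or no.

reject H₀: yes

Group means [27.43, 48.38, 48.00], grand mean 41.591
SSB = Σnᵢ(x̄ᵢ−x̄)² = 2059.729; SSW = ΣΣ(x−x̄ᵢ)² = 533.589
MSB = 2059.729/2 = 1029.8644; MSW = 533.589/19 = 28.0836
F = MSB/MSW = 36.6713
df = (2, 19)
p-value (upper-tail) = 0.00000
At α=0.05: p < α → reject H₀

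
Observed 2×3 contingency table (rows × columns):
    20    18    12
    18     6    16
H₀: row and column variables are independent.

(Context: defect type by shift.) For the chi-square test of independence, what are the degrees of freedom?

df = (r−1)(c−1) = (2−1)·(3−1) = 2

degrees of freedom = 2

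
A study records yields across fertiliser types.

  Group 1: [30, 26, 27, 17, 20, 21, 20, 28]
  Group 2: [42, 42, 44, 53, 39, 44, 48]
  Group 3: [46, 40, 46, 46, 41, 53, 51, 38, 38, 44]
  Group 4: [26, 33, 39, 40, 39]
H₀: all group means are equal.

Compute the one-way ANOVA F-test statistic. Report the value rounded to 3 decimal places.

test statistic = 31.133

Group means [23.62, 44.57, 44.30, 35.40], grand mean 37.367
SSB = Σnᵢ(x̄ᵢ−x̄)² = 2374.077; SSW = ΣΣ(x−x̄ᵢ)² = 660.889
MSB = 2374.077/3 = 791.3591; MSW = 660.889/26 = 25.4188
F = MSB/MSW = 31.1328
df = (3, 26)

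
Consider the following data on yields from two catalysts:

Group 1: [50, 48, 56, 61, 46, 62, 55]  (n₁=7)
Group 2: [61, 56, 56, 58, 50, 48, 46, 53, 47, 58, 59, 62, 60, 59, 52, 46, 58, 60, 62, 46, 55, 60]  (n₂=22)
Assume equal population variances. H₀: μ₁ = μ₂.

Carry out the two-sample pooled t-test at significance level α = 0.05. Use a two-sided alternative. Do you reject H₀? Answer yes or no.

reject H₀: no

x̄₁=54.000, s₁=6.245, n₁=7
x̄₂=55.091, s₂=5.622, n₂=22
s_p² = [6·6.245² + 21·5.622²]/27 = 33.2525
SE = √(s_p²·(1/7+1/22)) = 2.5024
t = (54.000−55.091)/2.5024 = -0.4360
df = 27
p-value (two-sided) = 0.66634
At α=0.05: p ≥ α → fail to reject H₀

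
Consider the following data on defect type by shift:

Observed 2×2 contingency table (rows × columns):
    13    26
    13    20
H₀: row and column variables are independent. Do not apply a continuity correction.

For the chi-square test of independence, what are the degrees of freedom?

degrees of freedom = 1

df = (r−1)(c−1) = (2−1)·(2−1) = 1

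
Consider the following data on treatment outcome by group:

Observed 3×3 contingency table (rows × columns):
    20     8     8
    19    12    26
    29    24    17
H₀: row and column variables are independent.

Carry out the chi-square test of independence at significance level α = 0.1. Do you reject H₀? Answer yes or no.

Row totals [36, 57, 70], col totals [68, 44, 51], n=163
χ² = (20−15.02)²/15.02 + (8−9.72)²/9.72 + (8−11.26)²/11.26 + (19−23.78)²/23.78 + (12−15.39)²/15.39 + (26−17.83)²/17.83 + (29−29.20)²/29.20 + (24−18.90)²/18.90 + (17−21.90)²/21.90 = 10.8237
df = 4
p-value (upper-tail) = 0.02862
At α=0.1: p < α → reject H₀

reject H₀: yes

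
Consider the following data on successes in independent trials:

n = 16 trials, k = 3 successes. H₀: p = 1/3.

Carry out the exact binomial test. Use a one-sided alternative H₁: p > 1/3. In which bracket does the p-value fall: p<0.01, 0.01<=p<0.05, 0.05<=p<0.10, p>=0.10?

Exact binomial: n=16, k=3, p₀=1/3=0.3333
P(X≥3) from Σ C(n,i)·p₀^i·(1−p₀)^(n−i)
p-value (one-sided, H₁ greater) = 0.94062
→ bracket: p>=0.10

p-value bracket: p>=0.10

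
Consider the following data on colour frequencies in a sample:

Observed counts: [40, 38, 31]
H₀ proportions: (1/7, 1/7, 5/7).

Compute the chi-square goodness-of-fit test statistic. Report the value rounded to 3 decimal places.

n = 109; E_i = n·p_i = [15.57, 15.57, 77.86]
χ² = (40−15.57)²/15.57 + (38−15.57)²/15.57 + (31−77.86)²/77.86 = 98.8294
df = 2

test statistic = 98.829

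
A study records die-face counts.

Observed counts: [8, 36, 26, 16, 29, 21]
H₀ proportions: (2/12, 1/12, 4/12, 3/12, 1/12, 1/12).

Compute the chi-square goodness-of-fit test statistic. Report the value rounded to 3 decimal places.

test statistic = 116.735

n = 136; E_i = n·p_i = [22.67, 11.33, 45.33, 34.00, 11.33, 11.33]
χ² = (8−22.67)²/22.67 + (36−11.33)²/11.33 + (26−45.33)²/45.33 + (16−34.00)²/34.00 + (29−11.33)²/11.33 + (21−11.33)²/11.33 = 116.7353
df = 5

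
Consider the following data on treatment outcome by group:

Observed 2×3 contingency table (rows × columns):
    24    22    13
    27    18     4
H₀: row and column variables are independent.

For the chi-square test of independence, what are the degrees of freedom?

df = (r−1)(c−1) = (2−1)·(3−1) = 2

degrees of freedom = 2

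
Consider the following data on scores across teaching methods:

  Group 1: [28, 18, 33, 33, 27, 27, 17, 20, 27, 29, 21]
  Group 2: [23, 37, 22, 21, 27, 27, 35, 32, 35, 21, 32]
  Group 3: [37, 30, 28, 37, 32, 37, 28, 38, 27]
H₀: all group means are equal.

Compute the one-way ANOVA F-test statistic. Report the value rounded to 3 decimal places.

test statistic = 4.228

Group means [25.45, 28.36, 32.67], grand mean 28.581
SSB = Σnᵢ(x̄ᵢ−x̄)² = 258.276; SSW = ΣΣ(x−x̄ᵢ)² = 855.273
MSB = 258.276/2 = 129.1378; MSW = 855.273/28 = 30.5455
F = MSB/MSW = 4.2277
df = (2, 28)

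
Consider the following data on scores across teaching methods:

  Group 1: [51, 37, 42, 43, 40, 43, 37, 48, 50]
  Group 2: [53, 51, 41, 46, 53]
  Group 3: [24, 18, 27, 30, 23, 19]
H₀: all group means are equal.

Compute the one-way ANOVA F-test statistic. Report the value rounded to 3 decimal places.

Group means [43.44, 48.80, 23.50], grand mean 38.800
SSB = Σnᵢ(x̄ᵢ−x̄)² = 2098.678; SSW = ΣΣ(x−x̄ᵢ)² = 432.522
MSB = 2098.678/2 = 1049.3389; MSW = 432.522/17 = 25.4425
F = MSB/MSW = 41.2436
df = (2, 17)

test statistic = 41.244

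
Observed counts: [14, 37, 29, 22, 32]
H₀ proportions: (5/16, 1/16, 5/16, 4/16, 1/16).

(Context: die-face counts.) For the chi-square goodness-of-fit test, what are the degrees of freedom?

df = k − 1 = 5 − 1 = 4

degrees of freedom = 4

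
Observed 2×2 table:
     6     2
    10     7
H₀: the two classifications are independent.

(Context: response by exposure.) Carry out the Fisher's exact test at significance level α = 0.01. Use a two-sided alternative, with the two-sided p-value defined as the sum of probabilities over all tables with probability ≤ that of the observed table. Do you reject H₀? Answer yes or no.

Margins: r₁=8, r₂=17, c₁=16, c₂=9, n=25
p_obs = C(8,6)·C(17,10)/C(25,16); sum pmf over tables with pmf ≤ p_obs
p-value (two-sided) = 0.66076
At α=0.01: p ≥ α → fail to reject H₀

reject H₀: no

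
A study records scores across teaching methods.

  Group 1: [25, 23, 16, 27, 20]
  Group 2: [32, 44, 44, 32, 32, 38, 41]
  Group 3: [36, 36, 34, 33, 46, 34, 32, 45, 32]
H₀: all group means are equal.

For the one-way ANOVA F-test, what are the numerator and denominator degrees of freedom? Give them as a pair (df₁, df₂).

degrees of freedom = [2, 18]

k = 3 groups, N = 21 total
df = (k−1, N−k) = (3−1, 21−3) = (2, 18)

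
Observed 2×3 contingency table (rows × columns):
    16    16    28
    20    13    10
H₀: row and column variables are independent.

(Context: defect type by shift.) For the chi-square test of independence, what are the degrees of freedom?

degrees of freedom = 2

df = (r−1)(c−1) = (2−1)·(3−1) = 2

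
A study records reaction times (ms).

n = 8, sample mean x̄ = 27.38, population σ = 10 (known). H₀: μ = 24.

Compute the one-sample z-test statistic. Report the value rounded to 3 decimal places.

test statistic = 0.956

SE = σ/√n = 10/√8 = 3.5355
z = (x̄−μ₀)/SE = (27.38−24)/3.5355 = 0.9560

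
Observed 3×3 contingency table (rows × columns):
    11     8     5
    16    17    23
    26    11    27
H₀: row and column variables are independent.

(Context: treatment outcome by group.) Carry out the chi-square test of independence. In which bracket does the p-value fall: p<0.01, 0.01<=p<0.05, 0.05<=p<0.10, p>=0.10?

p-value bracket: p>=0.10

Row totals [24, 56, 64], col totals [53, 36, 55], n=144
χ² = (11−8.83)²/8.83 + (8−6.00)²/6.00 + (5−9.17)²/9.17 + (16−20.61)²/20.61 + (17−14.00)²/14.00 + (23−21.39)²/21.39 + (26−23.56)²/23.56 + (11−16.00)²/16.00 + (27−24.44)²/24.44 = 6.9712
df = 4
p-value (upper-tail) = 0.13742
→ bracket: p>=0.10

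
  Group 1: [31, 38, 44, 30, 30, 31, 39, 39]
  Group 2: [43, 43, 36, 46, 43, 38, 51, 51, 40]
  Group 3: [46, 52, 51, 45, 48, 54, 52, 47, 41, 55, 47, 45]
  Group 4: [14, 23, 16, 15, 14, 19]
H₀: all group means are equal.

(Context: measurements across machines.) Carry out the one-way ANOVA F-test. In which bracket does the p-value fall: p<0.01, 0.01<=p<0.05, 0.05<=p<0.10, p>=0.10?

Group means [35.25, 43.44, 48.58, 16.83], grand mean 38.771
SSB = Σnᵢ(x̄ᵢ−x̄)² = 4338.699; SSW = ΣΣ(x−x̄ᵢ)² = 679.472
MSB = 4338.699/3 = 1446.2331; MSW = 679.472/31 = 21.9185
F = MSB/MSW = 65.9824
df = (3, 31)
p-value (upper-tail) = 0.00000
→ bracket: p<0.01

p-value bracket: p<0.01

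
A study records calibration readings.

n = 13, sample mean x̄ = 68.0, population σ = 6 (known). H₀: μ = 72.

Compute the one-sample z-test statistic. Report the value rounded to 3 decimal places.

SE = σ/√n = 6/√13 = 1.6641
z = (x̄−μ₀)/SE = (68.0−72)/1.6641 = -2.4037

test statistic = -2.404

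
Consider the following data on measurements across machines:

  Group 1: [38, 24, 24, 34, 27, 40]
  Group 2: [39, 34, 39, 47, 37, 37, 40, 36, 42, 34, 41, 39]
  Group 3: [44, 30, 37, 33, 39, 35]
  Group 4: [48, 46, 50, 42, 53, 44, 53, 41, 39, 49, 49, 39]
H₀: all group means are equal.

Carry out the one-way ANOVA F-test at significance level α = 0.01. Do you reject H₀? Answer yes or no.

reject H₀: yes

Group means [31.17, 38.75, 36.33, 46.08], grand mean 39.528
SSB = Σnᵢ(x̄ᵢ−x̄)² = 1003.639; SSW = ΣΣ(x−x̄ᵢ)² = 795.333
MSB = 1003.639/3 = 334.5463; MSW = 795.333/32 = 24.8542
F = MSB/MSW = 13.4604
df = (3, 32)
p-value (upper-tail) = 0.00001
At α=0.01: p < α → reject H₀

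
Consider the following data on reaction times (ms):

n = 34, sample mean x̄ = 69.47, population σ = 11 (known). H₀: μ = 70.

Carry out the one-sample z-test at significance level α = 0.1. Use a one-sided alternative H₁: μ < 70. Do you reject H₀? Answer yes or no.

SE = σ/√n = 11/√34 = 1.8865
z = (x̄−μ₀)/SE = (69.47−70)/1.8865 = -0.2809
p-value (one-sided, H₁ less) = 0.38938
At α=0.1: p ≥ α → fail to reject H₀

reject H₀: no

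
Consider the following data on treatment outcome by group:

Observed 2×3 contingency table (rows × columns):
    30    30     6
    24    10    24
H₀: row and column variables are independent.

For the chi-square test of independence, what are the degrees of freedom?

df = (r−1)(c−1) = (2−1)·(3−1) = 2

degrees of freedom = 2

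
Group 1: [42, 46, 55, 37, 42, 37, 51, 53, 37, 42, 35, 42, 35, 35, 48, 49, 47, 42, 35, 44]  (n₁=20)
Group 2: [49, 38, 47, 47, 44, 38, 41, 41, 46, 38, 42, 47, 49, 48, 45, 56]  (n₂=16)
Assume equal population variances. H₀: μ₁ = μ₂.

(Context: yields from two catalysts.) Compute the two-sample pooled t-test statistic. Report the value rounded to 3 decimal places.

test statistic = -1.062

x̄₁=42.700, s₁=6.334, n₁=20
x̄₂=44.750, s₂=4.919, n₂=16
s_p² = [19·6.334² + 15·4.919²]/34 = 33.0941
SE = √(s_p²·(1/20+1/16)) = 1.9295
t = (42.700−44.750)/1.9295 = -1.0624
df = 34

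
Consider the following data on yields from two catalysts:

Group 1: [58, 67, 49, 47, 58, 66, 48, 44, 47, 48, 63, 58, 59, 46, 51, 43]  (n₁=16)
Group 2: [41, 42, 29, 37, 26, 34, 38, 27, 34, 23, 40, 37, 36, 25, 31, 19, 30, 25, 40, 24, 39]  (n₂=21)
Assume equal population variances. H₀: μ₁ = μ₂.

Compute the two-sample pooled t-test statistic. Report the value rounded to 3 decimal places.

x̄₁=53.250, s₁=7.946, n₁=16
x̄₂=32.238, s₂=6.906, n₂=21
s_p² = [15·7.946² + 20·6.906²]/35 = 54.3088
SE = √(s_p²·(1/16+1/21)) = 2.4455
t = (53.250−32.238)/2.4455 = 8.5921
df = 35

test statistic = 8.592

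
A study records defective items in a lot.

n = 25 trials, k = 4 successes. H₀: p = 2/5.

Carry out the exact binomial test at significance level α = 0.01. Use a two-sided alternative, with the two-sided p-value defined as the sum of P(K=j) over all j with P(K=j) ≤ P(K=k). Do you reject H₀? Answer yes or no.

reject H₀: no

Exact binomial: n=25, k=4, p₀=2/5=0.4000
P(X=j) = C(n,j)·p₀^j·(1−p₀)^(n−j); p = Σ P(X=j) over j with P(X=j) ≤ P(X=4)
p-value (two-sided) = 0.01380
At α=0.01: p ≥ α → fail to reject H₀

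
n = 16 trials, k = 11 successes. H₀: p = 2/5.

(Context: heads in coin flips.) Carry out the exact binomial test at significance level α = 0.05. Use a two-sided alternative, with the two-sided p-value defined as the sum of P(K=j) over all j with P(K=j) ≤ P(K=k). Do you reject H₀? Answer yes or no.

reject H₀: yes

Exact binomial: n=16, k=11, p₀=2/5=0.4000
P(X=j) = C(n,j)·p₀^j·(1−p₀)^(n−j); p = Σ P(X=j) over j with P(X=j) ≤ P(X=11)
p-value (two-sided) = 0.02243
At α=0.05: p < α → reject H₀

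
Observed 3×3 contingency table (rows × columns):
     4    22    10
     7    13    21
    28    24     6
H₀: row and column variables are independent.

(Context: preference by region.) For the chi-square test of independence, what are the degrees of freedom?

degrees of freedom = 4

df = (r−1)(c−1) = (3−1)·(3−1) = 4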